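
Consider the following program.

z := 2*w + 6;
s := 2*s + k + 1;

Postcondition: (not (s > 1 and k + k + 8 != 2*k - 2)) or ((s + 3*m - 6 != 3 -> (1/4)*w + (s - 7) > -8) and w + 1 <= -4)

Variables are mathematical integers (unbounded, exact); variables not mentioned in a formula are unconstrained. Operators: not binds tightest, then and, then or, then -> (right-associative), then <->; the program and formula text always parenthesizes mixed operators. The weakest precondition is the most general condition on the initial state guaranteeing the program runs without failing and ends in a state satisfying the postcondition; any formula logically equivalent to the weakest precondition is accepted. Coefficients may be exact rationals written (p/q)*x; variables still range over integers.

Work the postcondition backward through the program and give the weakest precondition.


Working backward. After the program, the postcondition (not (s > 1 and k + k + 8 != 2*k - 2)) or ((s + 3*m - 6 != 3 -> (1/4)*w + (s - 7) > -8) and w + 1 <= -4) must hold; in canonical form it is (not (s > 1)) or ((3*m + s != 9 -> s + (1/4)*w > -1) and w <= -5).
Before s := 2*s + k + 1: (not (k + 2*s > 0)) or ((k + 3*m + 2*s != 8 -> k + 2*s + (1/4)*w > -2) and w <= -5)
Before z := 2*w + 6: (not (k + 2*s > 0)) or ((k + 3*m + 2*s != 8 -> k + 2*s + (1/4)*w > -2) and w <= -5)
Answer: WP = (not (k + 2*s > 0)) or ((k + 3*m + 2*s != 8 -> k + 2*s + (1/4)*w > -2) and w <= -5)


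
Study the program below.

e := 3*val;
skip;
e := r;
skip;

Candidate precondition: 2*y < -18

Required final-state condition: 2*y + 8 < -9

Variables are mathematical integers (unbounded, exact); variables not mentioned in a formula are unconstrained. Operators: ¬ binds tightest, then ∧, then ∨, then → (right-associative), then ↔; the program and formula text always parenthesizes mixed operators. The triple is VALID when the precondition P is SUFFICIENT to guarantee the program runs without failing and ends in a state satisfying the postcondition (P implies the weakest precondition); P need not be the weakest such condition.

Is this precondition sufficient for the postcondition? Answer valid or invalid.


Working backward. After the program, the postcondition 2*y + 8 < -9 must hold; in canonical form it is 2*y < -17.
Before skip: 2*y < -17
Before e := r: 2*y < -17
Before skip: 2*y < -17
Before e := 3*val: 2*y < -17
The weakest precondition is 2*y < -17.
Check whether 2*y < -18 implies it.
Every state satisfying the precondition satisfies the weakest precondition: the implication holds.
Answer: valid


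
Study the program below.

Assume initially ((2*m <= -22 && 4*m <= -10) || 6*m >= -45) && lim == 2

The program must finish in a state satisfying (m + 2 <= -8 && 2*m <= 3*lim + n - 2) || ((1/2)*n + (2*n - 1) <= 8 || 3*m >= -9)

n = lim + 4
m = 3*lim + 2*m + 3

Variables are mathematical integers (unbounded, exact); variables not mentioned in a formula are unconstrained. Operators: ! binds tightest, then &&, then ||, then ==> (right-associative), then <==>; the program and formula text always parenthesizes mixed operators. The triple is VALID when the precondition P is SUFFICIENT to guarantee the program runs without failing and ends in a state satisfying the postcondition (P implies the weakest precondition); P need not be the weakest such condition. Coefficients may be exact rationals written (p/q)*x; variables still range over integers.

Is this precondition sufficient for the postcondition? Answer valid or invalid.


Working backward. After the program, the postcondition (m + 2 <= -8 && 2*m <= 3*lim + n - 2) || ((1/2)*n + (2*n - 1) <= 8 || 3*m >= -9) must hold; in canonical form it is (m <= -10 && 2*m <= 3*lim + n - 2) || (5/2)*n <= 9 || 3*m >= -9.
Before m := 3*lim + 2*m + 3: (3*lim + 2*m <= -13 && 3*lim + 4*m <= n - 8) || (5/2)*n <= 9 || 9*lim + 6*m >= -18
Before n := lim + 4: (3*lim + 2*m <= -13 && 2*lim + 4*m <= -4) || (5/2)*lim <= -1 || 9*lim + 6*m >= -18
The weakest precondition is (3*lim + 2*m <= -13 && 2*lim + 4*m <= -4) || (5/2)*lim <= -1 || 9*lim + 6*m >= -18.
Check whether ((2*m <= -22 && 4*m <= -10) || 6*m >= -45) && lim == 2 implies it.
Countermodel: at the initial state lim = 2, m = -7, the precondition holds but the weakest precondition fails.
Answer: invalid


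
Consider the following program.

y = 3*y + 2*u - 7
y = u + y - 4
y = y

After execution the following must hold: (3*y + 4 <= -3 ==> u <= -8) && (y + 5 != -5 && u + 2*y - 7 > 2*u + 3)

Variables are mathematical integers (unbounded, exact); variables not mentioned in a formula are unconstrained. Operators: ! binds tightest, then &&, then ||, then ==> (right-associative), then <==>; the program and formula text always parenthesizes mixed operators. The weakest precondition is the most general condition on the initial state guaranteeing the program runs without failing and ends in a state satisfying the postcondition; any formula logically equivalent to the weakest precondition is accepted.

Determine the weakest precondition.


Working backward. After the program, the postcondition (3*y + 4 <= -3 ==> u <= -8) && (y + 5 != -5 && u + 2*y - 7 > 2*u + 3) must hold; in canonical form it is (3*y <= -7 ==> u <= -8) && y != -10 && 2*y > u + 10.
Before y := y: (3*y <= -7 ==> u <= -8) && y != -10 && 2*y > u + 10
Before y := u + y - 4: (3*u + 3*y <= 5 ==> u <= -8) && u + y != -6 && u + 2*y > 18
Before y := 3*y + 2*u - 7: (9*u + 9*y <= 26 ==> u <= -8) && 3*u + 3*y != 1 && 5*u + 6*y > 32
Answer: WP = (9*u + 9*y <= 26 ==> u <= -8) && 3*u + 3*y != 1 && 5*u + 6*y > 32


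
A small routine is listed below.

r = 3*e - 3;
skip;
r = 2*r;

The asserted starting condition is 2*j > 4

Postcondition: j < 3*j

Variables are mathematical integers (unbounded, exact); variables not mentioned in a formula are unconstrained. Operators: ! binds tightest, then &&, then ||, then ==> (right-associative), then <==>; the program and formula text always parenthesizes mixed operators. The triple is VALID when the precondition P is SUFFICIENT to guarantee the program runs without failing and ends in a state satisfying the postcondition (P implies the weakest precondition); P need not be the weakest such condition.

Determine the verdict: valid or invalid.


Working backward. After the program, the postcondition j < 3*j must hold; in canonical form it is 2*j > 0.
Before r := 2*r: 2*j > 0
Before skip: 2*j > 0
Before r := 3*e - 3: 2*j > 0
The weakest precondition is 2*j > 0.
Check whether 2*j > 4 implies it.
Every state satisfying the precondition satisfies the weakest precondition: the implication holds.
Answer: valid


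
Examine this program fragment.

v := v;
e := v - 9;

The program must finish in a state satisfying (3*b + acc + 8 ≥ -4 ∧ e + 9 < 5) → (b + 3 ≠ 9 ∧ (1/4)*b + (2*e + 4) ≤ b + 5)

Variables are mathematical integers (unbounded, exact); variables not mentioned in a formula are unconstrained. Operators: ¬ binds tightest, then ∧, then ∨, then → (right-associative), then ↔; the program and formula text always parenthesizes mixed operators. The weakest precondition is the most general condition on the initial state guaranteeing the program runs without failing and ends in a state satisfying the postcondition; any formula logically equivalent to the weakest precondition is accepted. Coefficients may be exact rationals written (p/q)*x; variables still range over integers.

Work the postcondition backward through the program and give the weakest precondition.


Working backward. After the program, the postcondition (3*b + acc + 8 ≥ -4 ∧ e + 9 < 5) → (b + 3 ≠ 9 ∧ (1/4)*b + (2*e + 4) ≤ b + 5) must hold; in canonical form it is (acc + 3*b ≥ -12 ∧ e < -4) → (b ≠ 6 ∧ 2*e ≤ (3/4)*b + 1).
Before e := v - 9: (acc + 3*b ≥ -12 ∧ v < 5) → (b ≠ 6 ∧ 2*v ≤ (3/4)*b + 19)
Before v := v: (acc + 3*b ≥ -12 ∧ v < 5) → (b ≠ 6 ∧ 2*v ≤ (3/4)*b + 19)
Answer: WP = (acc + 3*b ≥ -12 ∧ v < 5) → (b ≠ 6 ∧ 2*v ≤ (3/4)*b + 19)


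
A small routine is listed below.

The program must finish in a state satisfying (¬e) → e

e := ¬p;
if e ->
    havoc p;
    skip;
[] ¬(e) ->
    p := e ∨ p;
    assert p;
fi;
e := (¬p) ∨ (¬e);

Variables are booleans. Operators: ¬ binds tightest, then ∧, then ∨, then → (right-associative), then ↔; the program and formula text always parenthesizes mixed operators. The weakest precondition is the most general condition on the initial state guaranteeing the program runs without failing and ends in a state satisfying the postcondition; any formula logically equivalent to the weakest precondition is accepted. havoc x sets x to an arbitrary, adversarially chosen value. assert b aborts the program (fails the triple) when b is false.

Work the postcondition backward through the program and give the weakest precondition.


Working backward. After the program, (¬e) → e must hold.
Before e := (¬p) ∨ (¬e): (¬((¬p) ∨ (¬e))) → ((¬p) ∨ (¬e))
Then branch requires e → (¬e); else branch requires (e ∨ p) ∧ ((¬((¬(e ∨ p)) ∨ (¬e))) → ((¬(e ∨ p)) ∨ (¬e))).
Before the if: (e → (e → (¬e))) ∧ ((¬e) → ((e ∨ p) ∧ ((¬((¬(e ∨ p)) ∨ (¬e))) → ((¬(e ∨ p)) ∨ (¬e)))))
Before e := ¬p: ((¬p) → ((¬p) → p)) ∧ (p → ((¬p) → p))
Answer: WP = ((¬p) → ((¬p) → p)) ∧ (p → ((¬p) → p))


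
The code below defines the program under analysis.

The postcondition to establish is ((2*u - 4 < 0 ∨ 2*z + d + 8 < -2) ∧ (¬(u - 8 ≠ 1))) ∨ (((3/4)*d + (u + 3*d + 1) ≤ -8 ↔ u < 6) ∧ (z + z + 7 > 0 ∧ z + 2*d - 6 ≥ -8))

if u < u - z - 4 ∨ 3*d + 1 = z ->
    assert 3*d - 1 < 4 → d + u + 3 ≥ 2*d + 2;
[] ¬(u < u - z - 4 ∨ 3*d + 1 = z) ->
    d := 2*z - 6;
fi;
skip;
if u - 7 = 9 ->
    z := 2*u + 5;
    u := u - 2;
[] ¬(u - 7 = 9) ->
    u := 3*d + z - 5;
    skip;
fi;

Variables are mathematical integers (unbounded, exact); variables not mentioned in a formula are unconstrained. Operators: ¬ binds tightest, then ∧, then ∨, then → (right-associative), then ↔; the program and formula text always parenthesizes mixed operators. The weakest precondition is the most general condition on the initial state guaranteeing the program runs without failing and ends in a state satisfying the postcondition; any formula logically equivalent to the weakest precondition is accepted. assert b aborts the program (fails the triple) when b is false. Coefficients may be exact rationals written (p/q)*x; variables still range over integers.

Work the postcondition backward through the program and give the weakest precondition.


Working backward. After the program, the postcondition ((2*u - 4 < 0 ∨ 2*z + d + 8 < -2) ∧ (¬(u - 8 ≠ 1))) ∨ (((3/4)*d + (u + 3*d + 1) ≤ -8 ↔ u < 6) ∧ (z + z + 7 > 0 ∧ z + 2*d - 6 ≥ -8)) must hold; in canonical form it is ((2*u < 4 ∨ d + 2*z < -10) ∧ (¬(u ≠ 9))) ∨ (((15/4)*d + u ≤ -9 ↔ u < 6) ∧ 2*z > -7 ∧ 2*d + z ≥ -2).
Then branch requires ((2*u < 8 ∨ d + 4*u < -20) ∧ (¬(u ≠ 11))) ∨ (((15/4)*d + u ≤ -7 ↔ u < 8) ∧ 4*u > -17 ∧ 2*d + 2*u ≥ -7); else branch requires ((6*d + 2*z < 14 ∨ d + 2*z < -10) ∧ (¬(3*d + z ≠ 14))) ∨ (((27/4)*d + z ≤ -4 ↔ 3*d + z < 11) ∧ 2*z > -7 ∧ 2*d + z ≥ -2).
Before the if: (u = 16 → (((2*u < 8 ∨ d + 4*u < -20) ∧ (¬(u ≠ 11))) ∨ (((15/4)*d + u ≤ -7 ↔ u < 8) ∧ 4*u > -17 ∧ 2*d + 2*u ≥ -7))) ∧ ((¬(u = 16)) → (((6*d + 2*z < 14 ∨ d + 2*z < -10) ∧ (¬(3*d + z ≠ 14))) ∨ (((27/4)*d + z ≤ -4 ↔ 3*d + z < 11) ∧ 2*z > -7 ∧ 2*d + z ≥ -2)))
Before skip: (u = 16 → (((2*u < 8 ∨ d + 4*u < -20) ∧ (¬(u ≠ 11))) ∨ (((15/4)*d + u ≤ -7 ↔ u < 8) ∧ 4*u > -17 ∧ 2*d + 2*u ≥ -7))) ∧ ((¬(u = 16)) → (((6*d + 2*z < 14 ∨ d + 2*z < -10) ∧ (¬(3*d + z ≠ 14))) ∨ (((27/4)*d + z ≤ -4 ↔ 3*d + z < 11) ∧ 2*z > -7 ∧ 2*d + z ≥ -2)))
Then branch requires (3*d < 5 → u ≥ d - 1) ∧ (u = 16 → (((2*u < 8 ∨ d + 4*u < -20) ∧ (¬(u ≠ 11))) ∨ (((15/4)*d + u ≤ -7 ↔ u < 8) ∧ 4*u > -17 ∧ 2*d + 2*u ≥ -7))) ∧ ((¬(u = 16)) → (((6*d + 2*z < 14 ∨ d + 2*z < -10) ∧ (¬(3*d + z ≠ 14))) ∨ (((27/4)*d + z ≤ -4 ↔ 3*d + z < 11) ∧ 2*z > -7 ∧ 2*d + z ≥ -2))); else branch requires (u = 16 → (((2*u < 8 ∨ 4*u + 2*z < -14) ∧ (¬(u ≠ 11))) ∨ ((u + (15/2)*z ≤ 31/2 ↔ u < 8) ∧ 4*u > -17 ∧ 2*u + 4*z ≥ 5))) ∧ ((¬(u = 16)) → (((14*z < 50 ∨ 4*z < -4) ∧ (¬(7*z ≠ 32))) ∨ (((29/2)*z ≤ 73/2 ↔ 7*z < 29) ∧ 2*z > -7 ∧ 5*z ≥ 10))).
Before the if: ((z < -4 ∨ 3*d = z - 1) → ((3*d < 5 → u ≥ d - 1) ∧ (u = 16 → (((2*u < 8 ∨ d + 4*u < -20) ∧ (¬(u ≠ 11))) ∨ (((15/4)*d + u ≤ -7 ↔ u < 8) ∧ 4*u > -17 ∧ 2*d + 2*u ≥ -7))) ∧ ((¬(u = 16)) → (((6*d + 2*z < 14 ∨ d + 2*z < -10) ∧ (¬(3*d + z ≠ 14))) ∨ (((27/4)*d + z ≤ -4 ↔ 3*d + z < 11) ∧ 2*z > -7 ∧ 2*d + z ≥ -2))))) ∧ ((¬(z < -4 ∨ 3*d = z - 1)) → ((u = 16 → (((2*u < 8 ∨ 4*u + 2*z < -14) ∧ (¬(u ≠ 11))) ∨ ((u + (15/2)*z ≤ 31/2 ↔ u < 8) ∧ 4*u > -17 ∧ 2*u + 4*z ≥ 5))) ∧ ((¬(u = 16)) → (((14*z < 50 ∨ 4*z < -4) ∧ (¬(7*z ≠ 32))) ∨ (((29/2)*z ≤ 73/2 ↔ 7*z < 29) ∧ 2*z > -7 ∧ 5*z ≥ 10)))))
Answer: WP = ((z < -4 ∨ 3*d = z - 1) → ((3*d < 5 → u ≥ d - 1) ∧ (u = 16 → (((2*u < 8 ∨ d + 4*u < -20) ∧ (¬(u ≠ 11))) ∨ (((15/4)*d + u ≤ -7 ↔ u < 8) ∧ 4*u > -17 ∧ 2*d + 2*u ≥ -7))) ∧ ((¬(u = 16)) → (((6*d + 2*z < 14 ∨ d + 2*z < -10) ∧ (¬(3*d + z ≠ 14))) ∨ (((27/4)*d + z ≤ -4 ↔ 3*d + z < 11) ∧ 2*z > -7 ∧ 2*d + z ≥ -2))))) ∧ ((¬(z < -4 ∨ 3*d = z - 1)) → ((u = 16 → (((2*u < 8 ∨ 4*u + 2*z < -14) ∧ (¬(u ≠ 11))) ∨ ((u + (15/2)*z ≤ 31/2 ↔ u < 8) ∧ 4*u > -17 ∧ 2*u + 4*z ≥ 5))) ∧ ((¬(u = 16)) → (((14*z < 50 ∨ 4*z < -4) ∧ (¬(7*z ≠ 32))) ∨ (((29/2)*z ≤ 73/2 ↔ 7*z < 29) ∧ 2*z > -7 ∧ 5*z ≥ 10)))))


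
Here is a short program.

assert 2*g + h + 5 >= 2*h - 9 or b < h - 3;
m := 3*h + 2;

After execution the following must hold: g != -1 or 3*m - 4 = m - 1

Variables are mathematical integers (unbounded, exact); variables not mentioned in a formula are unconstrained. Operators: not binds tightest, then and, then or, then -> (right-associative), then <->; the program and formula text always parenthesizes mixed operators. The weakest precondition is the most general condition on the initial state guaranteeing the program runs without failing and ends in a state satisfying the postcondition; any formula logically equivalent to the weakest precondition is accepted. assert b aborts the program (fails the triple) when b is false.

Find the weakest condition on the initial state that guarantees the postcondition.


Working backward. After the program, the postcondition g != -1 or 3*m - 4 = m - 1 must hold; in canonical form it is g != -1 or 2*m = 3.
Before m := 3*h + 2: g != -1 or 6*h = -1
Before assert 2*g + h + 5 >= 2*h - 9 or b < h - 3: (2*g >= h - 14 or b < h - 3) and (g != -1 or 6*h = -1)
Answer: WP = (2*g >= h - 14 or b < h - 3) and (g != -1 or 6*h = -1)


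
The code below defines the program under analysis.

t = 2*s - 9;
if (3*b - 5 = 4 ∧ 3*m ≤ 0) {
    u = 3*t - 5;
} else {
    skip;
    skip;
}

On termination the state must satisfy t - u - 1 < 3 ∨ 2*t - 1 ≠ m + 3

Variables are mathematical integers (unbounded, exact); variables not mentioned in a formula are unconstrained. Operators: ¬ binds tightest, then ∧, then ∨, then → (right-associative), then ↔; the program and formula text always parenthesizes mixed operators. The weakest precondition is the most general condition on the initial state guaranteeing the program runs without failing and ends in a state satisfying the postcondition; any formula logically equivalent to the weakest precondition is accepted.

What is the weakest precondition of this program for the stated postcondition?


Working backward. After the program, the postcondition t - u - 1 < 3 ∨ 2*t - 1 ≠ m + 3 must hold; in canonical form it is t < u + 4 ∨ 2*t ≠ m + 4.
Then branch requires 2*t > 1 ∨ 2*t ≠ m + 4; else branch requires t < u + 4 ∨ 2*t ≠ m + 4.
Before the if: ((3*b = 9 ∧ 3*m ≤ 0) → (2*t > 1 ∨ 2*t ≠ m + 4)) ∧ ((¬(3*b = 9 ∧ 3*m ≤ 0)) → (t < u + 4 ∨ 2*t ≠ m + 4))
Before t := 2*s - 9: ((3*b = 9 ∧ 3*m ≤ 0) → (4*s > 19 ∨ 4*s ≠ m + 22)) ∧ ((¬(3*b = 9 ∧ 3*m ≤ 0)) → (2*s < u + 13 ∨ 4*s ≠ m + 22))
Answer: WP = ((3*b = 9 ∧ 3*m ≤ 0) → (4*s > 19 ∨ 4*s ≠ m + 22)) ∧ ((¬(3*b = 9 ∧ 3*m ≤ 0)) → (2*s < u + 13 ∨ 4*s ≠ m + 22))


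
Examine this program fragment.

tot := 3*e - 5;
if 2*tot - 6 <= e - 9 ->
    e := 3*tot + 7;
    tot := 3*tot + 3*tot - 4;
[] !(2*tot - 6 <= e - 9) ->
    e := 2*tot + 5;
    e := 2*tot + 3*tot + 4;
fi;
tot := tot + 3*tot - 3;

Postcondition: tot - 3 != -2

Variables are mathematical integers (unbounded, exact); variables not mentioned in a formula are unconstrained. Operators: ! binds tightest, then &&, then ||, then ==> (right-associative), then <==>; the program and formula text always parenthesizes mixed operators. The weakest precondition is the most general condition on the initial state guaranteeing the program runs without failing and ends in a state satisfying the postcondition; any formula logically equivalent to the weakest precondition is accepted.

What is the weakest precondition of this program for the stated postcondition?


Working backward. After the program, the postcondition tot - 3 != -2 must hold; in canonical form it is tot != 1.
Before tot := tot + 3*tot - 3: 4*tot != 4
Then branch requires 24*tot != 20; else branch requires 4*tot != 4.
Before the if: (2*tot <= e - 3 ==> 24*tot != 20) && ((!(2*tot <= e - 3)) ==> 4*tot != 4)
Before tot := 3*e - 5: (5*e <= 7 ==> 72*e != 140) && ((!(5*e <= 7)) ==> 12*e != 24)
Answer: WP = (5*e <= 7 ==> 72*e != 140) && ((!(5*e <= 7)) ==> 12*e != 24)


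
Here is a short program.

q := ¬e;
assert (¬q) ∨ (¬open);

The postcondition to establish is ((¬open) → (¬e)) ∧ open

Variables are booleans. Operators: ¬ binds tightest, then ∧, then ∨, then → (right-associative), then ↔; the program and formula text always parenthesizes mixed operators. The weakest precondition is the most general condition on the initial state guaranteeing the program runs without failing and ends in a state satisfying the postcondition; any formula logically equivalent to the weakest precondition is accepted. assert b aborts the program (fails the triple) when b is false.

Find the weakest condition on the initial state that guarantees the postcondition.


Working backward. After the program, ((¬open) → (¬e)) ∧ open must hold.
Before assert (¬q) ∨ (¬open): ((¬q) ∨ (¬open)) ∧ ((¬open) → (¬e)) ∧ open
Before q := ¬e: (e ∨ (¬open)) ∧ ((¬open) → (¬e)) ∧ open
Answer: WP = (e ∨ (¬open)) ∧ ((¬open) → (¬e)) ∧ open


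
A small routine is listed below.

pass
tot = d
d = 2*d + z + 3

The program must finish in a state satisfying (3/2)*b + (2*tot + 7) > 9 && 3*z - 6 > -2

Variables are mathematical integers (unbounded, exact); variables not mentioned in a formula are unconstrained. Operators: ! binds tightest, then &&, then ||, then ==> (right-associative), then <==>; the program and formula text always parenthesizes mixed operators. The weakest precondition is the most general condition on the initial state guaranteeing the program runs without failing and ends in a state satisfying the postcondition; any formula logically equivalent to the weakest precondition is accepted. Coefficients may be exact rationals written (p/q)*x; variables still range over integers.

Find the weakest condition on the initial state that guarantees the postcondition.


Working backward. After the program, the postcondition (3/2)*b + (2*tot + 7) > 9 && 3*z - 6 > -2 must hold; in canonical form it is (3/2)*b + 2*tot > 2 && 3*z > 4.
Before d := 2*d + z + 3: (3/2)*b + 2*tot > 2 && 3*z > 4
Before tot := d: (3/2)*b + 2*d > 2 && 3*z > 4
Before skip: (3/2)*b + 2*d > 2 && 3*z > 4
Answer: WP = (3/2)*b + 2*d > 2 && 3*z > 4


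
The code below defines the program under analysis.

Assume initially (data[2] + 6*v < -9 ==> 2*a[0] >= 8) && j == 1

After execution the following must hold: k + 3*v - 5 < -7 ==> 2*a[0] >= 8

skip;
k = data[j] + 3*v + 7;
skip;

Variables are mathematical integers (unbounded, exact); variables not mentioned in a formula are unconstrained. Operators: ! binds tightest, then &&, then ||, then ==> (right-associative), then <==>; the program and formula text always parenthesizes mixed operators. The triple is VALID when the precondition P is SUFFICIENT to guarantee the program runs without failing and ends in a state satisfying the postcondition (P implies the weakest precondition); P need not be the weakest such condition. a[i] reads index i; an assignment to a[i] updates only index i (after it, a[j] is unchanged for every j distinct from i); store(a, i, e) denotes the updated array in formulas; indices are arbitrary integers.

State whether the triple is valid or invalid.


Working backward. After the program, the postcondition k + 3*v - 5 < -7 ==> 2*a[0] >= 8 must hold; in canonical form it is k + 3*v < -2 ==> 2*a[0] >= 8.
Before skip: k + 3*v < -2 ==> 2*a[0] >= 8
Before k := data[j] + 3*v + 7: data[j] + 6*v < -9 ==> 2*a[0] >= 8
Before skip: data[j] + 6*v < -9 ==> 2*a[0] >= 8
The weakest precondition is data[j] + 6*v < -9 ==> 2*a[0] >= 8.
Check whether (data[2] + 6*v < -9 ==> 2*a[0] >= 8) && j == 1 implies it.
Countermodel: at the initial state a = {[0] = 3, [1] = 3, [2] = 3, elsewhere 3}, data = {[0] = -10, [1] = -10, [2] = 0, elsewhere -10}, j = 1, v = 0, the precondition holds but the weakest precondition fails.
Answer: invalid


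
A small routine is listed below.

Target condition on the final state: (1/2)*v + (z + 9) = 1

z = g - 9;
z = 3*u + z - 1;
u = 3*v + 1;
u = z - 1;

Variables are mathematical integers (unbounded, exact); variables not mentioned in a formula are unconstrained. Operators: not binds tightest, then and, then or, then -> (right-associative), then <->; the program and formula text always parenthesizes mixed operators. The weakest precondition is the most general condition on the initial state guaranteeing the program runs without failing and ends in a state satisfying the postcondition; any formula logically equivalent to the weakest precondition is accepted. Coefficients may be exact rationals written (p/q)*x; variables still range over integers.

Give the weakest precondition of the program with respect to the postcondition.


Working backward. After the program, the postcondition (1/2)*v + (z + 9) = 1 must hold; in canonical form it is (1/2)*v + z = -8.
Before u := z - 1: (1/2)*v + z = -8
Before u := 3*v + 1: (1/2)*v + z = -8
Before z := 3*u + z - 1: 3*u + (1/2)*v + z = -7
Before z := g - 9: g + 3*u + (1/2)*v = 2
Answer: WP = g + 3*u + (1/2)*v = 2


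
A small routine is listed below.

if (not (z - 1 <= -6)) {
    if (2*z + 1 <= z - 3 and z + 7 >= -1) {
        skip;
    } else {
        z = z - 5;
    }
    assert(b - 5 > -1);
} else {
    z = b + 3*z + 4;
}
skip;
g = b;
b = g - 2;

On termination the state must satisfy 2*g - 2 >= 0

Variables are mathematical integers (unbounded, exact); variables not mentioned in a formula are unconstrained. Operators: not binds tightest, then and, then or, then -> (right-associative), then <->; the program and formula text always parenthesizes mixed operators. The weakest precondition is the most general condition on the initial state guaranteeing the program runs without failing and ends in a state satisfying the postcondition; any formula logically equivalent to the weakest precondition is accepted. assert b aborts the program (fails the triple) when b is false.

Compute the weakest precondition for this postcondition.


Working backward. After the program, the postcondition 2*g - 2 >= 0 must hold; in canonical form it is 2*g >= 2.
Before b := g - 2: 2*g >= 2
Before g := b: 2*b >= 2
Before skip: 2*b >= 2
Then branch requires ((z <= -4 and z >= -8) -> (b > 4 and 2*b >= 2)) and ((not (z <= -4 and z >= -8)) -> (b > 4 and 2*b >= 2)); else branch requires 2*b >= 2.
Before the if: ((not (z <= -5)) -> (((z <= -4 and z >= -8) -> (b > 4 and 2*b >= 2)) and ((not (z <= -4 and z >= -8)) -> (b > 4 and 2*b >= 2)))) and (z <= -5 -> 2*b >= 2)
Answer: WP = ((not (z <= -5)) -> (((z <= -4 and z >= -8) -> (b > 4 and 2*b >= 2)) and ((not (z <= -4 and z >= -8)) -> (b > 4 and 2*b >= 2)))) and (z <= -5 -> 2*b >= 2)


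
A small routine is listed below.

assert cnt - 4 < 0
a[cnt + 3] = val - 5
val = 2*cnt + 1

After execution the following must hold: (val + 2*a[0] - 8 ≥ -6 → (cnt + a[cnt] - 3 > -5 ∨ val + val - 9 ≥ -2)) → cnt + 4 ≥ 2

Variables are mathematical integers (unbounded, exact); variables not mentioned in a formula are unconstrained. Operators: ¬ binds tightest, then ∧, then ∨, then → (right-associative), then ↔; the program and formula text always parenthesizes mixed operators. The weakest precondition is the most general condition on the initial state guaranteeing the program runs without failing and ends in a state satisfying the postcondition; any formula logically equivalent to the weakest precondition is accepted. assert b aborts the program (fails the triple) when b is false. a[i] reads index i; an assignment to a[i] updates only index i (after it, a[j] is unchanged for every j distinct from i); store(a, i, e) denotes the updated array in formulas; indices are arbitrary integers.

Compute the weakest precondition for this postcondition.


Working backward. After the program, the postcondition (val + 2*a[0] - 8 ≥ -6 → (cnt + a[cnt] - 3 > -5 ∨ val + val - 9 ≥ -2)) → cnt + 4 ≥ 2 must hold; in canonical form it is (2*a[0] + val ≥ 2 → (a[cnt] + cnt > -2 ∨ 2*val ≥ 7)) → cnt ≥ -2.
Before val := 2*cnt + 1: (2*a[0] + 2*cnt ≥ 1 → (a[cnt] + cnt > -2 ∨ 4*cnt ≥ 5)) → cnt ≥ -2
Before a[cnt + 3] := val - 5: (2*store(a, cnt + 3, val - 5)[0] + 2*cnt ≥ 1 → (store(a, cnt + 3, val - 5)[cnt] + cnt > -2 ∨ 4*cnt ≥ 5)) → cnt ≥ -2
Before assert cnt - 4 < 0: cnt < 4 ∧ ((2*store(a, cnt + 3, val - 5)[0] + 2*cnt ≥ 1 → (store(a, cnt + 3, val - 5)[cnt] + cnt > -2 ∨ 4*cnt ≥ 5)) → cnt ≥ -2)
Answer: WP = cnt < 4 ∧ ((2*store(a, cnt + 3, val - 5)[0] + 2*cnt ≥ 1 → (store(a, cnt + 3, val - 5)[cnt] + cnt > -2 ∨ 4*cnt ≥ 5)) → cnt ≥ -2)


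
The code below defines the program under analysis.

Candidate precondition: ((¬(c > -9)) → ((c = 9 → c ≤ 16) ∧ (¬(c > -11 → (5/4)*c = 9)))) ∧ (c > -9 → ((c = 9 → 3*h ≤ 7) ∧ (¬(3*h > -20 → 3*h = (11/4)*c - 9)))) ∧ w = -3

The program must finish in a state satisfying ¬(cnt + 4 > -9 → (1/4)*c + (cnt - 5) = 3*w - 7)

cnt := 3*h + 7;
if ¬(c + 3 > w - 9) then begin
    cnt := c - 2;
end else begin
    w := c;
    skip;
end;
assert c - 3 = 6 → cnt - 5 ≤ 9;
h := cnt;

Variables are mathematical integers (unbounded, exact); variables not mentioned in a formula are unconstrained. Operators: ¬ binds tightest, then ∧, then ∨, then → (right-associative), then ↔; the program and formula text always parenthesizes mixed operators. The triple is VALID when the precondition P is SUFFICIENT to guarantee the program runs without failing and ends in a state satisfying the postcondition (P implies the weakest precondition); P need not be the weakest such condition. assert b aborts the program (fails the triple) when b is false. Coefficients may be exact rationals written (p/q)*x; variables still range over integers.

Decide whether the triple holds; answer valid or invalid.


Working backward. After the program, the postcondition ¬(cnt + 4 > -9 → (1/4)*c + (cnt - 5) = 3*w - 7) must hold; in canonical form it is ¬(cnt > -13 → (1/4)*c + cnt = 3*w - 2).
Before h := cnt: ¬(cnt > -13 → (1/4)*c + cnt = 3*w - 2)
Before assert c - 3 = 6 → cnt - 5 ≤ 9: (c = 9 → cnt ≤ 14) ∧ (¬(cnt > -13 → (1/4)*c + cnt = 3*w - 2))
Then branch requires (c = 9 → c ≤ 16) ∧ (¬(c > -11 → (5/4)*c = 3*w)); else branch requires (c = 9 → cnt ≤ 14) ∧ (¬(cnt > -13 → cnt = (11/4)*c - 2)).
Before the if: ((¬(c > w - 12)) → ((c = 9 → c ≤ 16) ∧ (¬(c > -11 → (5/4)*c = 3*w)))) ∧ (c > w - 12 → ((c = 9 → cnt ≤ 14) ∧ (¬(cnt > -13 → cnt = (11/4)*c - 2))))
Before cnt := 3*h + 7: ((¬(c > w - 12)) → ((c = 9 → c ≤ 16) ∧ (¬(c > -11 → (5/4)*c = 3*w)))) ∧ (c > w - 12 → ((c = 9 → 3*h ≤ 7) ∧ (¬(3*h > -20 → 3*h = (11/4)*c - 9))))
The weakest precondition is ((¬(c > w - 12)) → ((c = 9 → c ≤ 16) ∧ (¬(c > -11 → (5/4)*c = 3*w)))) ∧ (c > w - 12 → ((c = 9 → 3*h ≤ 7) ∧ (¬(3*h > -20 → 3*h = (11/4)*c - 9)))).
Check whether ((¬(c > -9)) → ((c = 9 → c ≤ 16) ∧ (¬(c > -11 → (5/4)*c = 9)))) ∧ (c > -9 → ((c = 9 → 3*h ≤ 7) ∧ (¬(3*h > -20 → 3*h = (11/4)*c - 9)))) ∧ w = -3 implies it.
Countermodel: at the initial state c = -9, h = -11, w = -3, the precondition holds but the weakest precondition fails.
Answer: invalid


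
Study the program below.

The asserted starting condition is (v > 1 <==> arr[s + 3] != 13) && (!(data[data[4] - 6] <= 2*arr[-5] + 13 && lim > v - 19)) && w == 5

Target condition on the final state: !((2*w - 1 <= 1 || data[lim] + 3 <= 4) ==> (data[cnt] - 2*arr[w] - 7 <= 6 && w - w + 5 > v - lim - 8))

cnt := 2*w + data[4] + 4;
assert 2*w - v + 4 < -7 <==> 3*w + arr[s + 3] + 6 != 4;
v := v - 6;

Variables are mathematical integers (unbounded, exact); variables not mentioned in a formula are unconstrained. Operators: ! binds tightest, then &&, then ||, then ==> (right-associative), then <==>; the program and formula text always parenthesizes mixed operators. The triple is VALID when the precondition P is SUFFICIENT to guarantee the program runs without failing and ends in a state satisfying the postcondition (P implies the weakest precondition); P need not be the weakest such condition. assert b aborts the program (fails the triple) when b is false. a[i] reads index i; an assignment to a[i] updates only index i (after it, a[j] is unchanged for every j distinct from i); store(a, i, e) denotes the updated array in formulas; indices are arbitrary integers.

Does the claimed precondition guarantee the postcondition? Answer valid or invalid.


Working backward. After the program, the postcondition !((2*w - 1 <= 1 || data[lim] + 3 <= 4) ==> (data[cnt] - 2*arr[w] - 7 <= 6 && w - w + 5 > v - lim - 8)) must hold; in canonical form it is !((2*w <= 2 || data[lim] <= 1) ==> (data[cnt] <= 2*arr[w] + 13 && lim > v - 13)).
Before v := v - 6: !((2*w <= 2 || data[lim] <= 1) ==> (data[cnt] <= 2*arr[w] + 13 && lim > v - 19))
Before assert 2*w - v + 4 < -7 <==> 3*w + arr[s + 3] + 6 != 4: (2*w < v - 11 <==> arr[s + 3] + 3*w != -2) && (!((2*w <= 2 || data[lim] <= 1) ==> (data[cnt] <= 2*arr[w] + 13 && lim > v - 19)))
Before cnt := 2*w + data[4] + 4: (2*w < v - 11 <==> arr[s + 3] + 3*w != -2) && (!((2*w <= 2 || data[lim] <= 1) ==> (data[data[4] + 2*w + 4] <= 2*arr[w] + 13 && lim > v - 19)))
The weakest precondition is (2*w < v - 11 <==> arr[s + 3] + 3*w != -2) && (!((2*w <= 2 || data[lim] <= 1) ==> (data[data[4] + 2*w + 4] <= 2*arr[w] + 13 && lim > v - 19))).
Check whether (v > 1 <==> arr[s + 3] != 13) && (!(data[data[4] - 6] <= 2*arr[-5] + 13 && lim > v - 19)) && w == 5 implies it.
Countermodel: at the initial state arr = {[-5] = 0, [3] = 6, [4] = 6, [5] = 11794, [6516] = 6, [15515] = 6, [15535] = 6, elsewhere 6}, data = {[-5] = 15521, [3] = 15521, [4] = 15521, [5] = 15521, [6516] = 15521, [15515] = 14, [15535] = -30152, elsewhere 15521}, lim = 6516, s = 0, v = 2, w = 5, the precondition holds but the weakest precondition fails.
Answer: invalid


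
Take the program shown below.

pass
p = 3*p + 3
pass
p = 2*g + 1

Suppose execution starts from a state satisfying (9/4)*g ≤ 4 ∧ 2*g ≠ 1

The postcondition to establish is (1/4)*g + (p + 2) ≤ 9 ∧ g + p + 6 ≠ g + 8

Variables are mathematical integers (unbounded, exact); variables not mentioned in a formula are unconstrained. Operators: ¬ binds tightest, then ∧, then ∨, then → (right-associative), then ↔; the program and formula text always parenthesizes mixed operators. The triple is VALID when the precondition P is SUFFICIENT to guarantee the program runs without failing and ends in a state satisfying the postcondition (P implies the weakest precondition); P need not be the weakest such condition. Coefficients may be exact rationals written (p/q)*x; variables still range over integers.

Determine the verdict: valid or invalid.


Working backward. After the program, the postcondition (1/4)*g + (p + 2) ≤ 9 ∧ g + p + 6 ≠ g + 8 must hold; in canonical form it is (1/4)*g + p ≤ 7 ∧ p ≠ 2.
Before p := 2*g + 1: (9/4)*g ≤ 6 ∧ 2*g ≠ 1
Before skip: (9/4)*g ≤ 6 ∧ 2*g ≠ 1
Before p := 3*p + 3: (9/4)*g ≤ 6 ∧ 2*g ≠ 1
Before skip: (9/4)*g ≤ 6 ∧ 2*g ≠ 1
The weakest precondition is (9/4)*g ≤ 6 ∧ 2*g ≠ 1.
Check whether (9/4)*g ≤ 4 ∧ 2*g ≠ 1 implies it.
Every state satisfying the precondition satisfies the weakest precondition: the implication holds.
Answer: valid


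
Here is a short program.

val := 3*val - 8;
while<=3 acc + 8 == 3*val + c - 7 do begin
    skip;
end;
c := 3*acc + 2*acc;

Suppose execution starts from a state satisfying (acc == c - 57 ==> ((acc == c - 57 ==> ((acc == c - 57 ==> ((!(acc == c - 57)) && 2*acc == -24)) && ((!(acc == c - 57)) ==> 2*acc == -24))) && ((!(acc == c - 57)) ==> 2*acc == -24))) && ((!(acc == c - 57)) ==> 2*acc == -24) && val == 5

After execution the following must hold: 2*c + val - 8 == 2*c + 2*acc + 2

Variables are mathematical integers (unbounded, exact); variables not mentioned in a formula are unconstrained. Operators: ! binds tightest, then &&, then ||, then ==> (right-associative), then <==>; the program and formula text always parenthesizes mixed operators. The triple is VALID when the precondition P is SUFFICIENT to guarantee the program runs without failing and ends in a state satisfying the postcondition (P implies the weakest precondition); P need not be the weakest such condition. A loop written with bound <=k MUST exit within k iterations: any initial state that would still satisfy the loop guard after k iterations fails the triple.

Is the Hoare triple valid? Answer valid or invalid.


Working backward. After the program, the postcondition 2*c + val - 8 == 2*c + 2*acc + 2 must hold; in canonical form it is val == 2*acc + 10.
Before c := 3*acc + 2*acc: val == 2*acc + 10
Before the loop (bound <=3), unroll the exhaustion recursion (WP_0 = exit-now case; WP_j = one more guarded iteration, up to j = 3):
  WP_0: (!(acc == c + 3*val - 15)) && val == 2*acc + 10
  WP_1: (acc == c + 3*val - 15 ==> ((!(acc == c + 3*val - 15)) && val == 2*acc + 10)) && ((!(acc == c + 3*val - 15)) ==> val == 2*acc + 10)
  WP_2: (acc == c + 3*val - 15 ==> ((acc == c + 3*val - 15 ==> ((!(acc == c + 3*val - 15)) && val == 2*acc + 10)) && ((!(acc == c + 3*val - 15)) ==> val == 2*acc + 10))) && ((!(acc == c + 3*val - 15)) ==> val == 2*acc + 10)
  WP_3: (acc == c + 3*val - 15 ==> ((acc == c + 3*val - 15 ==> ((acc == c + 3*val - 15 ==> ((!(acc == c + 3*val - 15)) && val == 2*acc + 10)) && ((!(acc == c + 3*val - 15)) ==> val == 2*acc + 10))) && ((!(acc == c + 3*val - 15)) ==> val == 2*acc + 10))) && ((!(acc == c + 3*val - 15)) ==> val == 2*acc + 10)
So before the loop: (acc == c + 3*val - 15 ==> ((acc == c + 3*val - 15 ==> ((acc == c + 3*val - 15 ==> ((!(acc == c + 3*val - 15)) && val == 2*acc + 10)) && ((!(acc == c + 3*val - 15)) ==> val == 2*acc + 10))) && ((!(acc == c + 3*val - 15)) ==> val == 2*acc + 10))) && ((!(acc == c + 3*val - 15)) ==> val == 2*acc + 10)
Before val := 3*val - 8: (acc == c + 9*val - 39 ==> ((acc == c + 9*val - 39 ==> ((acc == c + 9*val - 39 ==> ((!(acc == c + 9*val - 39)) && 3*val == 2*acc + 18)) && ((!(acc == c + 9*val - 39)) ==> 3*val == 2*acc + 18))) && ((!(acc == c + 9*val - 39)) ==> 3*val == 2*acc + 18))) && ((!(acc == c + 9*val - 39)) ==> 3*val == 2*acc + 18)
The weakest precondition is (acc == c + 9*val - 39 ==> ((acc == c + 9*val - 39 ==> ((acc == c + 9*val - 39 ==> ((!(acc == c + 9*val - 39)) && 3*val == 2*acc + 18)) && ((!(acc == c + 9*val - 39)) ==> 3*val == 2*acc + 18))) && ((!(acc == c + 9*val - 39)) ==> 3*val == 2*acc + 18))) && ((!(acc == c + 9*val - 39)) ==> 3*val == 2*acc + 18).
Check whether (acc == c - 57 ==> ((acc == c - 57 ==> ((acc == c - 57 ==> ((!(acc == c - 57)) && 2*acc == -24)) && ((!(acc == c - 57)) ==> 2*acc == -24))) && ((!(acc == c - 57)) ==> 2*acc == -24))) && ((!(acc == c - 57)) ==> 2*acc == -24) && val == 5 implies it.
Countermodel: at the initial state acc = -12, c = 44, val = 5, the precondition holds but the weakest precondition fails.
Answer: invalid


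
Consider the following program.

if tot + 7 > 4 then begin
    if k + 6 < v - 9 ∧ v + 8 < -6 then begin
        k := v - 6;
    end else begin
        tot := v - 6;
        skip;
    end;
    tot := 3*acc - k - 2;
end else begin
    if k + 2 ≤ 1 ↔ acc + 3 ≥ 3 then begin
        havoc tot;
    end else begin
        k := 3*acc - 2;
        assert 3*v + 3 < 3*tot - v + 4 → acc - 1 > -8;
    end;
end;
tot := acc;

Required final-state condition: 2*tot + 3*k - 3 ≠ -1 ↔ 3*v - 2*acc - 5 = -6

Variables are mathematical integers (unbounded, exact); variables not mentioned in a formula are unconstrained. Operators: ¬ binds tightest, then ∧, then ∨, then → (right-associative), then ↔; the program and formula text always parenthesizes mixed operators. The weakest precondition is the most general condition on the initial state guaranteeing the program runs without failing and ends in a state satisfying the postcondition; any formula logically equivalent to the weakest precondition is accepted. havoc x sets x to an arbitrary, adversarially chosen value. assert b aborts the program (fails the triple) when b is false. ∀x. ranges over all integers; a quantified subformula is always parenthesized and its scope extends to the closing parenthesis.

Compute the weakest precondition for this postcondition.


Working backward. After the program, the postcondition 2*tot + 3*k - 3 ≠ -1 ↔ 3*v - 2*acc - 5 = -6 must hold; in canonical form it is 3*k + 2*tot ≠ 2 ↔ 3*v = 2*acc - 1.
Before tot := acc: 2*acc + 3*k ≠ 2 ↔ 3*v = 2*acc - 1
Then branch requires ((k < v - 15 ∧ v < -14) → (2*acc + 3*v ≠ 20 ↔ 3*v = 2*acc - 1)) ∧ ((¬(k < v - 15 ∧ v < -14)) → (2*acc + 3*k ≠ 2 ↔ 3*v = 2*acc - 1)); else branch requires ((k ≤ -1 ↔ acc ≥ 0) → (2*acc + 3*k ≠ 2 ↔ 3*v = 2*acc - 1)) ∧ ((¬(k ≤ -1 ↔ acc ≥ 0)) → ((4*v < 3*tot + 1 → acc > -7) ∧ (11*acc ≠ 8 ↔ 3*v = 2*acc - 1))).
Before the if: (tot > -3 → (((k < v - 15 ∧ v < -14) → (2*acc + 3*v ≠ 20 ↔ 3*v = 2*acc - 1)) ∧ ((¬(k < v - 15 ∧ v < -14)) → (2*acc + 3*k ≠ 2 ↔ 3*v = 2*acc - 1)))) ∧ ((¬(tot > -3)) → (((k ≤ -1 ↔ acc ≥ 0) → (2*acc + 3*k ≠ 2 ↔ 3*v = 2*acc - 1)) ∧ ((¬(k ≤ -1 ↔ acc ≥ 0)) → ((4*v < 3*tot + 1 → acc > -7) ∧ (11*acc ≠ 8 ↔ 3*v = 2*acc - 1)))))
Answer: WP = (tot > -3 → (((k < v - 15 ∧ v < -14) → (2*acc + 3*v ≠ 20 ↔ 3*v = 2*acc - 1)) ∧ ((¬(k < v - 15 ∧ v < -14)) → (2*acc + 3*k ≠ 2 ↔ 3*v = 2*acc - 1)))) ∧ ((¬(tot > -3)) → (((k ≤ -1 ↔ acc ≥ 0) → (2*acc + 3*k ≠ 2 ↔ 3*v = 2*acc - 1)) ∧ ((¬(k ≤ -1 ↔ acc ≥ 0)) → ((4*v < 3*tot + 1 → acc > -7) ∧ (11*acc ≠ 8 ↔ 3*v = 2*acc - 1)))))


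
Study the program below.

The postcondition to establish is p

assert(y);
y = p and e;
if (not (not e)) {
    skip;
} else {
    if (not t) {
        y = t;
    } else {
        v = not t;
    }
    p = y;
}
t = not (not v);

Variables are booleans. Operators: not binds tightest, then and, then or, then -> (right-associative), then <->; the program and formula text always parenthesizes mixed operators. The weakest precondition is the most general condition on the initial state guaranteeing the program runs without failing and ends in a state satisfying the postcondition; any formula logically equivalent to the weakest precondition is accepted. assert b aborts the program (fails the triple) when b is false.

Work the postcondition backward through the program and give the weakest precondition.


Working backward. After the program, p must hold.
Before t := not (not v): p
Then branch requires p; else branch requires ((not t) -> t) and (t -> y).
Before the if: (e -> p) and ((not e) -> (((not t) -> t) and (t -> y)))
Before y := p and e: (e -> p) and ((not e) -> (((not t) -> t) and (t -> (p and e))))
Before assert y: y and (e -> p) and ((not e) -> (((not t) -> t) and (t -> (p and e))))
Answer: WP = y and (e -> p) and ((not e) -> (((not t) -> t) and (t -> (p and e))))
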